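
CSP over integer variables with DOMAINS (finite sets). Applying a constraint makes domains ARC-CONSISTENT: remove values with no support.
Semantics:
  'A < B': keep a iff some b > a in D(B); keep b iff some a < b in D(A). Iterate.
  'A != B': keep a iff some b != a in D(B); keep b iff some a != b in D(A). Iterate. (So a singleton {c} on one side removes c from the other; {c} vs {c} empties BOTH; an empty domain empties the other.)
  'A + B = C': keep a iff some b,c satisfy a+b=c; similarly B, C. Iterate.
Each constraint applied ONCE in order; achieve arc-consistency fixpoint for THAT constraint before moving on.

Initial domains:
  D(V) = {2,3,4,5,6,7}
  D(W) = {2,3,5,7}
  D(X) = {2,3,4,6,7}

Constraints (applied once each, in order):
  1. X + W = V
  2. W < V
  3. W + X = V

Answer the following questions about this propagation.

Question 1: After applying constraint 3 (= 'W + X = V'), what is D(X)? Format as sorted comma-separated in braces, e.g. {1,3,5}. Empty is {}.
Constraint 1 (X + W = V) on D(X)={2,3,4,6,7} D(W)={2,3,5,7} D(V)={2,3,4,5,6,7}: X {2,3,4,6,7}->{2,3,4}; W {2,3,5,7}->{2,3,5}; V {2,3,4,5,6,7}->{4,5,6,7}
Constraint 2 (W < V) on D(W)={2,3,5} D(V)={4,5,6,7}: no change
Constraint 3 (W + X = V) on D(W)={2,3,5} D(X)={2,3,4} D(V)={4,5,6,7}: no change
So after constraint 3: D(X) = {2,3,4}

Answer: {2,3,4}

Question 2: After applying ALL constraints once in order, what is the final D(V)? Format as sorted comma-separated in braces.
Answer: {4,5,6,7}

Derivation:
Constraint 1 (X + W = V) on D(X)={2,3,4,6,7} D(W)={2,3,5,7} D(V)={2,3,4,5,6,7}: X {2,3,4,6,7}->{2,3,4}; W {2,3,5,7}->{2,3,5}; V {2,3,4,5,6,7}->{4,5,6,7}
Constraint 2 (W < V) on D(W)={2,3,5} D(V)={4,5,6,7}: no change
Constraint 3 (W + X = V) on D(W)={2,3,5} D(X)={2,3,4} D(V)={4,5,6,7}: no change
So after all 3 constraints: D(V) = {4,5,6,7}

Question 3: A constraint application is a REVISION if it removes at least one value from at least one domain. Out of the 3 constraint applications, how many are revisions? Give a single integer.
Answer: 1

Derivation:
Constraint 1 (X + W = V) on D(X)={2,3,4,6,7} D(W)={2,3,5,7} D(V)={2,3,4,5,6,7}: X {2,3,4,6,7}->{2,3,4}; W {2,3,5,7}->{2,3,5}; V {2,3,4,5,6,7}->{4,5,6,7} => REVISION
Constraint 2 (W < V) on D(W)={2,3,5} D(V)={4,5,6,7}: no change => not a revision
Constraint 3 (W + X = V) on D(W)={2,3,5} D(X)={2,3,4} D(V)={4,5,6,7}: no change => not a revision
Total revisions = 1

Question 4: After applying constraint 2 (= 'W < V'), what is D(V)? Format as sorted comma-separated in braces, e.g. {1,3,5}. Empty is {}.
Answer: {4,5,6,7}

Derivation:
Constraint 1 (X + W = V) on D(X)={2,3,4,6,7} D(W)={2,3,5,7} D(V)={2,3,4,5,6,7}: X {2,3,4,6,7}->{2,3,4}; W {2,3,5,7}->{2,3,5}; V {2,3,4,5,6,7}->{4,5,6,7}
Constraint 2 (W < V) on D(W)={2,3,5} D(V)={4,5,6,7}: no change
So after constraint 2: D(V) = {4,5,6,7}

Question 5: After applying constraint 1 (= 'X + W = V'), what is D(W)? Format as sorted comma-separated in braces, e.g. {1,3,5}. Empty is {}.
Constraint 1 (X + W = V) on D(X)={2,3,4,6,7} D(W)={2,3,5,7} D(V)={2,3,4,5,6,7}: X {2,3,4,6,7}->{2,3,4}; W {2,3,5,7}->{2,3,5}; V {2,3,4,5,6,7}->{4,5,6,7}
So after constraint 1: D(W) = {2,3,5}

Answer: {2,3,5}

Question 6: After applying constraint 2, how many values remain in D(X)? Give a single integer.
Constraint 1 (X + W = V) on D(X)={2,3,4,6,7} D(W)={2,3,5,7} D(V)={2,3,4,5,6,7}: X {2,3,4,6,7}->{2,3,4}; W {2,3,5,7}->{2,3,5}; V {2,3,4,5,6,7}->{4,5,6,7}
Constraint 2 (W < V) on D(W)={2,3,5} D(V)={4,5,6,7}: no change
So after constraint 2: D(X)={2,3,4}, size = 3

Answer: 3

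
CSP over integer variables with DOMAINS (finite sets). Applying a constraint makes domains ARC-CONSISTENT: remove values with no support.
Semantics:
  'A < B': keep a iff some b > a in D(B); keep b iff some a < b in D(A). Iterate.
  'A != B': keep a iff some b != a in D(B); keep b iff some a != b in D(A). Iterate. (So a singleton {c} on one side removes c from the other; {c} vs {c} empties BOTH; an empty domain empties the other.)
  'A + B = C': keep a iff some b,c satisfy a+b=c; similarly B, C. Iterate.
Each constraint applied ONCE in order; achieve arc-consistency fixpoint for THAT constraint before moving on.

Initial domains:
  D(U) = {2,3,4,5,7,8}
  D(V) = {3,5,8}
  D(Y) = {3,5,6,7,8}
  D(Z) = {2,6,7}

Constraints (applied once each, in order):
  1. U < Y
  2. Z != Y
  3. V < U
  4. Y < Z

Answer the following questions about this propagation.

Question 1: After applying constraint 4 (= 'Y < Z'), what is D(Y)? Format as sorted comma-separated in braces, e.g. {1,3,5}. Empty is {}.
Constraint 1 (U < Y) on D(U)={2,3,4,5,7,8} D(Y)={3,5,6,7,8}: U {2,3,4,5,7,8}->{2,3,4,5,7}
Constraint 2 (Z != Y) on D(Z)={2,6,7} D(Y)={3,5,6,7,8}: no change
Constraint 3 (V < U) on D(V)={3,5,8} D(U)={2,3,4,5,7}: V {3,5,8}->{3,5}; U {2,3,4,5,7}->{4,5,7}
Constraint 4 (Y < Z) on D(Y)={3,5,6,7,8} D(Z)={2,6,7}: Y {3,5,6,7,8}->{3,5,6}; Z {2,6,7}->{6,7}
So after constraint 4: D(Y) = {3,5,6}

Answer: {3,5,6}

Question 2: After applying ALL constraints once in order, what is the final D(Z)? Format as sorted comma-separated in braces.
Constraint 1 (U < Y) on D(U)={2,3,4,5,7,8} D(Y)={3,5,6,7,8}: U {2,3,4,5,7,8}->{2,3,4,5,7}
Constraint 2 (Z != Y) on D(Z)={2,6,7} D(Y)={3,5,6,7,8}: no change
Constraint 3 (V < U) on D(V)={3,5,8} D(U)={2,3,4,5,7}: V {3,5,8}->{3,5}; U {2,3,4,5,7}->{4,5,7}
Constraint 4 (Y < Z) on D(Y)={3,5,6,7,8} D(Z)={2,6,7}: Y {3,5,6,7,8}->{3,5,6}; Z {2,6,7}->{6,7}
So after all 4 constraints: D(Z) = {6,7}

Answer: {6,7}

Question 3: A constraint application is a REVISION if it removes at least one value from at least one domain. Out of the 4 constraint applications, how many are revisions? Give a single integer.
Answer: 3

Derivation:
Constraint 1 (U < Y) on D(U)={2,3,4,5,7,8} D(Y)={3,5,6,7,8}: U {2,3,4,5,7,8}->{2,3,4,5,7} => REVISION
Constraint 2 (Z != Y) on D(Z)={2,6,7} D(Y)={3,5,6,7,8}: no change => not a revision
Constraint 3 (V < U) on D(V)={3,5,8} D(U)={2,3,4,5,7}: V {3,5,8}->{3,5}; U {2,3,4,5,7}->{4,5,7} => REVISION
Constraint 4 (Y < Z) on D(Y)={3,5,6,7,8} D(Z)={2,6,7}: Y {3,5,6,7,8}->{3,5,6}; Z {2,6,7}->{6,7} => REVISION
Total revisions = 3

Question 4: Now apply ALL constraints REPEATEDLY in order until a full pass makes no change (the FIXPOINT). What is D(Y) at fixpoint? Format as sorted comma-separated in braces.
pass 0 (initial): D(Y)={3,5,6,7,8}
pass 1: U {2,3,4,5,7,8}->{4,5,7}; V {3,5,8}->{3,5}; Y {3,5,6,7,8}->{3,5,6}; Z {2,6,7}->{6,7}
pass 2: U {4,5,7}->{4,5}; V {3,5}->{3}; Y {3,5,6}->{5,6}
pass 3: no change
Fixpoint after 3 passes: D(Y) = {5,6}

Answer: {5,6}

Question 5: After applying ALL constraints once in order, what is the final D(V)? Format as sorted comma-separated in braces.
Answer: {3,5}

Derivation:
Constraint 1 (U < Y) on D(U)={2,3,4,5,7,8} D(Y)={3,5,6,7,8}: U {2,3,4,5,7,8}->{2,3,4,5,7}
Constraint 2 (Z != Y) on D(Z)={2,6,7} D(Y)={3,5,6,7,8}: no change
Constraint 3 (V < U) on D(V)={3,5,8} D(U)={2,3,4,5,7}: V {3,5,8}->{3,5}; U {2,3,4,5,7}->{4,5,7}
Constraint 4 (Y < Z) on D(Y)={3,5,6,7,8} D(Z)={2,6,7}: Y {3,5,6,7,8}->{3,5,6}; Z {2,6,7}->{6,7}
So after all 4 constraints: D(V) = {3,5}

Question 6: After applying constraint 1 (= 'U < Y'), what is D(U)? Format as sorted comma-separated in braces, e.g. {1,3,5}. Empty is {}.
Constraint 1 (U < Y) on D(U)={2,3,4,5,7,8} D(Y)={3,5,6,7,8}: U {2,3,4,5,7,8}->{2,3,4,5,7}
So after constraint 1: D(U) = {2,3,4,5,7}

Answer: {2,3,4,5,7}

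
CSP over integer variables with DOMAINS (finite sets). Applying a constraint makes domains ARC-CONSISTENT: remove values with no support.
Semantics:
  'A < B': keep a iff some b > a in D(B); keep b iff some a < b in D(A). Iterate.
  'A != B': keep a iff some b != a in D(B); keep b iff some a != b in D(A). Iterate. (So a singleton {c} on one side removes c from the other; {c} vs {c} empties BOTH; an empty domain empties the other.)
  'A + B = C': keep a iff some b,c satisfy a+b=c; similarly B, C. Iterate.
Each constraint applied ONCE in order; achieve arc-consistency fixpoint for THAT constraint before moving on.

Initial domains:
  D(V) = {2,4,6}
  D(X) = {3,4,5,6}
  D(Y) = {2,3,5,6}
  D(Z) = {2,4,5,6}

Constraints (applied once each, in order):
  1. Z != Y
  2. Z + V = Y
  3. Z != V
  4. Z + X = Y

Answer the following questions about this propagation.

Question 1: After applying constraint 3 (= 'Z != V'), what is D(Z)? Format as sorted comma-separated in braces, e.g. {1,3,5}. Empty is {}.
Answer: {2,4}

Derivation:
Constraint 1 (Z != Y) on D(Z)={2,4,5,6} D(Y)={2,3,5,6}: no change
Constraint 2 (Z + V = Y) on D(Z)={2,4,5,6} D(V)={2,4,6} D(Y)={2,3,5,6}: Z {2,4,5,6}->{2,4}; V {2,4,6}->{2,4}; Y {2,3,5,6}->{6}
Constraint 3 (Z != V) on D(Z)={2,4} D(V)={2,4}: no change
So after constraint 3: D(Z) = {2,4}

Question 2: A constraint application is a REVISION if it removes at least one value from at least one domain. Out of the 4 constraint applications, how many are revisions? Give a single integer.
Answer: 2

Derivation:
Constraint 1 (Z != Y) on D(Z)={2,4,5,6} D(Y)={2,3,5,6}: no change => not a revision
Constraint 2 (Z + V = Y) on D(Z)={2,4,5,6} D(V)={2,4,6} D(Y)={2,3,5,6}: Z {2,4,5,6}->{2,4}; V {2,4,6}->{2,4}; Y {2,3,5,6}->{6} => REVISION
Constraint 3 (Z != V) on D(Z)={2,4} D(V)={2,4}: no change => not a revision
Constraint 4 (Z + X = Y) on D(Z)={2,4} D(X)={3,4,5,6} D(Y)={6}: Z {2,4}->{2}; X {3,4,5,6}->{4} => REVISION
Total revisions = 2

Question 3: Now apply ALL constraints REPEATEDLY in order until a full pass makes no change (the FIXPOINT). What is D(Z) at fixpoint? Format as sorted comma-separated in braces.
Answer: {2}

Derivation:
pass 0 (initial): D(Z)={2,4,5,6}
pass 1: V {2,4,6}->{2,4}; X {3,4,5,6}->{4}; Y {2,3,5,6}->{6}; Z {2,4,5,6}->{2}
pass 2: V {2,4}->{4}
pass 3: no change
Fixpoint after 3 passes: D(Z) = {2}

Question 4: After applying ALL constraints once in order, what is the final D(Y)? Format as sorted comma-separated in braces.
Answer: {6}

Derivation:
Constraint 1 (Z != Y) on D(Z)={2,4,5,6} D(Y)={2,3,5,6}: no change
Constraint 2 (Z + V = Y) on D(Z)={2,4,5,6} D(V)={2,4,6} D(Y)={2,3,5,6}: Z {2,4,5,6}->{2,4}; V {2,4,6}->{2,4}; Y {2,3,5,6}->{6}
Constraint 3 (Z != V) on D(Z)={2,4} D(V)={2,4}: no change
Constraint 4 (Z + X = Y) on D(Z)={2,4} D(X)={3,4,5,6} D(Y)={6}: Z {2,4}->{2}; X {3,4,5,6}->{4}
So after all 4 constraints: D(Y) = {6}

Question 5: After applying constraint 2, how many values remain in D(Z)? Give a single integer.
Constraint 1 (Z != Y) on D(Z)={2,4,5,6} D(Y)={2,3,5,6}: no change
Constraint 2 (Z + V = Y) on D(Z)={2,4,5,6} D(V)={2,4,6} D(Y)={2,3,5,6}: Z {2,4,5,6}->{2,4}; V {2,4,6}->{2,4}; Y {2,3,5,6}->{6}
So after constraint 2: D(Z)={2,4}, size = 2

Answer: 2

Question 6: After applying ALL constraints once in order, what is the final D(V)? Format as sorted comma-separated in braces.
Answer: {2,4}

Derivation:
Constraint 1 (Z != Y) on D(Z)={2,4,5,6} D(Y)={2,3,5,6}: no change
Constraint 2 (Z + V = Y) on D(Z)={2,4,5,6} D(V)={2,4,6} D(Y)={2,3,5,6}: Z {2,4,5,6}->{2,4}; V {2,4,6}->{2,4}; Y {2,3,5,6}->{6}
Constraint 3 (Z != V) on D(Z)={2,4} D(V)={2,4}: no change
Constraint 4 (Z + X = Y) on D(Z)={2,4} D(X)={3,4,5,6} D(Y)={6}: Z {2,4}->{2}; X {3,4,5,6}->{4}
So after all 4 constraints: D(V) = {2,4}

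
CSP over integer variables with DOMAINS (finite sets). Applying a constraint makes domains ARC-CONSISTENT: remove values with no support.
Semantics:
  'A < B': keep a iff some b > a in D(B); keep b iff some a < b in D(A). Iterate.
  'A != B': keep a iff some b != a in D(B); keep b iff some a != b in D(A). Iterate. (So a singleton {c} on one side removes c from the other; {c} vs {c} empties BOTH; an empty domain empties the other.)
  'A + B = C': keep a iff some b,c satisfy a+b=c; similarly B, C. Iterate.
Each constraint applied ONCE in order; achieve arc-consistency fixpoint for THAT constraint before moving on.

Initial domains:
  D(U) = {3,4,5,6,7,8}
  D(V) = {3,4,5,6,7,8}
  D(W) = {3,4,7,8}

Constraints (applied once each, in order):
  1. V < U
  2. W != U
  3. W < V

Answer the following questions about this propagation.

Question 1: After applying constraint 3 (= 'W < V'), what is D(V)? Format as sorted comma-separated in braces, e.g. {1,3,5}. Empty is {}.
Answer: {4,5,6,7}

Derivation:
Constraint 1 (V < U) on D(V)={3,4,5,6,7,8} D(U)={3,4,5,6,7,8}: V {3,4,5,6,7,8}->{3,4,5,6,7}; U {3,4,5,6,7,8}->{4,5,6,7,8}
Constraint 2 (W != U) on D(W)={3,4,7,8} D(U)={4,5,6,7,8}: no change
Constraint 3 (W < V) on D(W)={3,4,7,8} D(V)={3,4,5,6,7}: W {3,4,7,8}->{3,4}; V {3,4,5,6,7}->{4,5,6,7}
So after constraint 3: D(V) = {4,5,6,7}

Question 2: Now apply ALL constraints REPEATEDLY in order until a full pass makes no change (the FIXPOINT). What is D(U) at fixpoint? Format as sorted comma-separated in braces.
Answer: {5,6,7,8}

Derivation:
pass 0 (initial): D(U)={3,4,5,6,7,8}
pass 1: U {3,4,5,6,7,8}->{4,5,6,7,8}; V {3,4,5,6,7,8}->{4,5,6,7}; W {3,4,7,8}->{3,4}
pass 2: U {4,5,6,7,8}->{5,6,7,8}
pass 3: no change
Fixpoint after 3 passes: D(U) = {5,6,7,8}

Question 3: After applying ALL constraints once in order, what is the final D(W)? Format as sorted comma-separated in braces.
Constraint 1 (V < U) on D(V)={3,4,5,6,7,8} D(U)={3,4,5,6,7,8}: V {3,4,5,6,7,8}->{3,4,5,6,7}; U {3,4,5,6,7,8}->{4,5,6,7,8}
Constraint 2 (W != U) on D(W)={3,4,7,8} D(U)={4,5,6,7,8}: no change
Constraint 3 (W < V) on D(W)={3,4,7,8} D(V)={3,4,5,6,7}: W {3,4,7,8}->{3,4}; V {3,4,5,6,7}->{4,5,6,7}
So after all 3 constraints: D(W) = {3,4}

Answer: {3,4}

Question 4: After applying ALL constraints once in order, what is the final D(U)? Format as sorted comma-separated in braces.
Constraint 1 (V < U) on D(V)={3,4,5,6,7,8} D(U)={3,4,5,6,7,8}: V {3,4,5,6,7,8}->{3,4,5,6,7}; U {3,4,5,6,7,8}->{4,5,6,7,8}
Constraint 2 (W != U) on D(W)={3,4,7,8} D(U)={4,5,6,7,8}: no change
Constraint 3 (W < V) on D(W)={3,4,7,8} D(V)={3,4,5,6,7}: W {3,4,7,8}->{3,4}; V {3,4,5,6,7}->{4,5,6,7}
So after all 3 constraints: D(U) = {4,5,6,7,8}

Answer: {4,5,6,7,8}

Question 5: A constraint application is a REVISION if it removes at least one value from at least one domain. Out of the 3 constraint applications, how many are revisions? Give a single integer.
Constraint 1 (V < U) on D(V)={3,4,5,6,7,8} D(U)={3,4,5,6,7,8}: V {3,4,5,6,7,8}->{3,4,5,6,7}; U {3,4,5,6,7,8}->{4,5,6,7,8} => REVISION
Constraint 2 (W != U) on D(W)={3,4,7,8} D(U)={4,5,6,7,8}: no change => not a revision
Constraint 3 (W < V) on D(W)={3,4,7,8} D(V)={3,4,5,6,7}: W {3,4,7,8}->{3,4}; V {3,4,5,6,7}->{4,5,6,7} => REVISION
Total revisions = 2

Answer: 2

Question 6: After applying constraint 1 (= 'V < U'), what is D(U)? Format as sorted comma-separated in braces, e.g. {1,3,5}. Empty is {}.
Constraint 1 (V < U) on D(V)={3,4,5,6,7,8} D(U)={3,4,5,6,7,8}: V {3,4,5,6,7,8}->{3,4,5,6,7}; U {3,4,5,6,7,8}->{4,5,6,7,8}
So after constraint 1: D(U) = {4,5,6,7,8}

Answer: {4,5,6,7,8}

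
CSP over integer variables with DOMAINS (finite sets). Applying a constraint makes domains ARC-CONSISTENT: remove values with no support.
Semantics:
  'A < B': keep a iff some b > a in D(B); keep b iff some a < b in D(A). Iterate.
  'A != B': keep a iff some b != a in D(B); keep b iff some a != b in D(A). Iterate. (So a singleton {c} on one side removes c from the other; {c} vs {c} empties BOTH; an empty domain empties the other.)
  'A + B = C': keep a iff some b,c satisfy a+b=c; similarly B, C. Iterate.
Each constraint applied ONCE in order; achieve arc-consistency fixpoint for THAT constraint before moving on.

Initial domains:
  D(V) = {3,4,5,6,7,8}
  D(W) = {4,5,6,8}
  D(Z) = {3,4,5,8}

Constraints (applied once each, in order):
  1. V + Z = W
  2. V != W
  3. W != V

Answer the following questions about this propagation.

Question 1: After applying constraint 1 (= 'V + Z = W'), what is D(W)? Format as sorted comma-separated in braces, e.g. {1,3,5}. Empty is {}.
Answer: {6,8}

Derivation:
Constraint 1 (V + Z = W) on D(V)={3,4,5,6,7,8} D(Z)={3,4,5,8} D(W)={4,5,6,8}: V {3,4,5,6,7,8}->{3,4,5}; Z {3,4,5,8}->{3,4,5}; W {4,5,6,8}->{6,8}
So after constraint 1: D(W) = {6,8}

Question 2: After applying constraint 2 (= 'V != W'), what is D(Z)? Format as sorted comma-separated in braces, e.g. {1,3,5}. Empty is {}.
Constraint 1 (V + Z = W) on D(V)={3,4,5,6,7,8} D(Z)={3,4,5,8} D(W)={4,5,6,8}: V {3,4,5,6,7,8}->{3,4,5}; Z {3,4,5,8}->{3,4,5}; W {4,5,6,8}->{6,8}
Constraint 2 (V != W) on D(V)={3,4,5} D(W)={6,8}: no change
So after constraint 2: D(Z) = {3,4,5}

Answer: {3,4,5}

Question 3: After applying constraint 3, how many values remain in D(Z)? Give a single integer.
Answer: 3

Derivation:
Constraint 1 (V + Z = W) on D(V)={3,4,5,6,7,8} D(Z)={3,4,5,8} D(W)={4,5,6,8}: V {3,4,5,6,7,8}->{3,4,5}; Z {3,4,5,8}->{3,4,5}; W {4,5,6,8}->{6,8}
Constraint 2 (V != W) on D(V)={3,4,5} D(W)={6,8}: no change
Constraint 3 (W != V) on D(W)={6,8} D(V)={3,4,5}: no change
So after constraint 3: D(Z)={3,4,5}, size = 3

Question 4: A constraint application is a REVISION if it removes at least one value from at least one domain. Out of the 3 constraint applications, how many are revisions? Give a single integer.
Answer: 1

Derivation:
Constraint 1 (V + Z = W) on D(V)={3,4,5,6,7,8} D(Z)={3,4,5,8} D(W)={4,5,6,8}: V {3,4,5,6,7,8}->{3,4,5}; Z {3,4,5,8}->{3,4,5}; W {4,5,6,8}->{6,8} => REVISION
Constraint 2 (V != W) on D(V)={3,4,5} D(W)={6,8}: no change => not a revision
Constraint 3 (W != V) on D(W)={6,8} D(V)={3,4,5}: no change => not a revision
Total revisions = 1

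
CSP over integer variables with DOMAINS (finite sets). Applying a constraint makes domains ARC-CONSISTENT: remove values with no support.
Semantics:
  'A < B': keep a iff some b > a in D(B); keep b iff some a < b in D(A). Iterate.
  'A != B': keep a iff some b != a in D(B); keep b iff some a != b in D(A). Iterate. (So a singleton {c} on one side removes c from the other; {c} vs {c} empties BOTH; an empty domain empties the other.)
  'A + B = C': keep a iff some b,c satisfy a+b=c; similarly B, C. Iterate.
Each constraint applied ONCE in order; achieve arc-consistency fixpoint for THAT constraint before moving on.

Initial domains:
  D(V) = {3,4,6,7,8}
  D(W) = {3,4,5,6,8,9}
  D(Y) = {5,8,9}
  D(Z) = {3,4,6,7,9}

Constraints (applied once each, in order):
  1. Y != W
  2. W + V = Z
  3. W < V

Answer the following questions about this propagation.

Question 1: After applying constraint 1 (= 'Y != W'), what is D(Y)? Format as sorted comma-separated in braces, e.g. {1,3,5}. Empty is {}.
Constraint 1 (Y != W) on D(Y)={5,8,9} D(W)={3,4,5,6,8,9}: no change
So after constraint 1: D(Y) = {5,8,9}

Answer: {5,8,9}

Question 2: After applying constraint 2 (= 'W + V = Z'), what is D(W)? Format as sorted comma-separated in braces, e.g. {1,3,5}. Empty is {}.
Answer: {3,4,5,6}

Derivation:
Constraint 1 (Y != W) on D(Y)={5,8,9} D(W)={3,4,5,6,8,9}: no change
Constraint 2 (W + V = Z) on D(W)={3,4,5,6,8,9} D(V)={3,4,6,7,8} D(Z)={3,4,6,7,9}: W {3,4,5,6,8,9}->{3,4,5,6}; V {3,4,6,7,8}->{3,4,6}; Z {3,4,6,7,9}->{6,7,9}
So after constraint 2: D(W) = {3,4,5,6}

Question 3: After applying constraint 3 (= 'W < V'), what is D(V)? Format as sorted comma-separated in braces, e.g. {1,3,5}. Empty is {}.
Constraint 1 (Y != W) on D(Y)={5,8,9} D(W)={3,4,5,6,8,9}: no change
Constraint 2 (W + V = Z) on D(W)={3,4,5,6,8,9} D(V)={3,4,6,7,8} D(Z)={3,4,6,7,9}: W {3,4,5,6,8,9}->{3,4,5,6}; V {3,4,6,7,8}->{3,4,6}; Z {3,4,6,7,9}->{6,7,9}
Constraint 3 (W < V) on D(W)={3,4,5,6} D(V)={3,4,6}: W {3,4,5,6}->{3,4,5}; V {3,4,6}->{4,6}
So after constraint 3: D(V) = {4,6}

Answer: {4,6}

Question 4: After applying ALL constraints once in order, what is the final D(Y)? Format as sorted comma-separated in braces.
Constraint 1 (Y != W) on D(Y)={5,8,9} D(W)={3,4,5,6,8,9}: no change
Constraint 2 (W + V = Z) on D(W)={3,4,5,6,8,9} D(V)={3,4,6,7,8} D(Z)={3,4,6,7,9}: W {3,4,5,6,8,9}->{3,4,5,6}; V {3,4,6,7,8}->{3,4,6}; Z {3,4,6,7,9}->{6,7,9}
Constraint 3 (W < V) on D(W)={3,4,5,6} D(V)={3,4,6}: W {3,4,5,6}->{3,4,5}; V {3,4,6}->{4,6}
So after all 3 constraints: D(Y) = {5,8,9}

Answer: {5,8,9}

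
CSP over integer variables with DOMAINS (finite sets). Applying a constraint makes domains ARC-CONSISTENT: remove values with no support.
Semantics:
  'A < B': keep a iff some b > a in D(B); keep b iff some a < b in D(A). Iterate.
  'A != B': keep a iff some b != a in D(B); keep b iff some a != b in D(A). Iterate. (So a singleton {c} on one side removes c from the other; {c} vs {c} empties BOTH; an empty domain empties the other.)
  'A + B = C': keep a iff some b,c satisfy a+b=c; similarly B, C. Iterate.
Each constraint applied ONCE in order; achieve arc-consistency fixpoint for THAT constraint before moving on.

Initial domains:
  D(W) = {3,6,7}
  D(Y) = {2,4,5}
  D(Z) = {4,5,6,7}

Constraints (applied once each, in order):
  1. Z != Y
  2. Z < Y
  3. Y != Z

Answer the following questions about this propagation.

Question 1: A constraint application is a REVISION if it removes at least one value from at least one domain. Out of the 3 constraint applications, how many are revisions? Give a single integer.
Answer: 1

Derivation:
Constraint 1 (Z != Y) on D(Z)={4,5,6,7} D(Y)={2,4,5}: no change => not a revision
Constraint 2 (Z < Y) on D(Z)={4,5,6,7} D(Y)={2,4,5}: Z {4,5,6,7}->{4}; Y {2,4,5}->{5} => REVISION
Constraint 3 (Y != Z) on D(Y)={5} D(Z)={4}: no change => not a revision
Total revisions = 1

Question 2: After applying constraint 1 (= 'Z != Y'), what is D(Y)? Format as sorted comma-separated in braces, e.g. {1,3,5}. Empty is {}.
Answer: {2,4,5}

Derivation:
Constraint 1 (Z != Y) on D(Z)={4,5,6,7} D(Y)={2,4,5}: no change
So after constraint 1: D(Y) = {2,4,5}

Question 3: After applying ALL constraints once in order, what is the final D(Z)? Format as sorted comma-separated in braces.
Answer: {4}

Derivation:
Constraint 1 (Z != Y) on D(Z)={4,5,6,7} D(Y)={2,4,5}: no change
Constraint 2 (Z < Y) on D(Z)={4,5,6,7} D(Y)={2,4,5}: Z {4,5,6,7}->{4}; Y {2,4,5}->{5}
Constraint 3 (Y != Z) on D(Y)={5} D(Z)={4}: no change
So after all 3 constraints: D(Z) = {4}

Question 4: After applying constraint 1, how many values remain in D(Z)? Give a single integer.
Constraint 1 (Z != Y) on D(Z)={4,5,6,7} D(Y)={2,4,5}: no change
So after constraint 1: D(Z)={4,5,6,7}, size = 4

Answer: 4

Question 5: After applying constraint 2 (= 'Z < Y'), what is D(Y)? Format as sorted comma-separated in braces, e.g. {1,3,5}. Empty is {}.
Constraint 1 (Z != Y) on D(Z)={4,5,6,7} D(Y)={2,4,5}: no change
Constraint 2 (Z < Y) on D(Z)={4,5,6,7} D(Y)={2,4,5}: Z {4,5,6,7}->{4}; Y {2,4,5}->{5}
So after constraint 2: D(Y) = {5}

Answer: {5}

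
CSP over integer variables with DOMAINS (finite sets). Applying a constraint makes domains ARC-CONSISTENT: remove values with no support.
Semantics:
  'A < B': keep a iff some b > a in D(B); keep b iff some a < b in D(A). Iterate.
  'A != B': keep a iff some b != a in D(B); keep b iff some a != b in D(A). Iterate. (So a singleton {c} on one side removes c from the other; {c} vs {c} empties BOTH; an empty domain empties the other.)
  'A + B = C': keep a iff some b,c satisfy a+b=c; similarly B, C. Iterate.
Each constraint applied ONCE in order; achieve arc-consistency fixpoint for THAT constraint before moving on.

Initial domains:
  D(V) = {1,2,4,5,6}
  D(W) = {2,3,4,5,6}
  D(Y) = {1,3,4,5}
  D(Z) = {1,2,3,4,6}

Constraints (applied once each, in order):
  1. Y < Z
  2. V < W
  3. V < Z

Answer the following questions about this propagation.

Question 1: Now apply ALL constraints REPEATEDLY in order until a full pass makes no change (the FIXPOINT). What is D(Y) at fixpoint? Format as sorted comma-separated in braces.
pass 0 (initial): D(Y)={1,3,4,5}
pass 1: V {1,2,4,5,6}->{1,2,4,5}; Z {1,2,3,4,6}->{2,3,4,6}
pass 2: no change
Fixpoint after 2 passes: D(Y) = {1,3,4,5}

Answer: {1,3,4,5}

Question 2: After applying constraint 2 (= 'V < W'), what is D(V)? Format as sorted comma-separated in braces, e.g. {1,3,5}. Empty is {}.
Constraint 1 (Y < Z) on D(Y)={1,3,4,5} D(Z)={1,2,3,4,6}: Z {1,2,3,4,6}->{2,3,4,6}
Constraint 2 (V < W) on D(V)={1,2,4,5,6} D(W)={2,3,4,5,6}: V {1,2,4,5,6}->{1,2,4,5}
So after constraint 2: D(V) = {1,2,4,5}

Answer: {1,2,4,5}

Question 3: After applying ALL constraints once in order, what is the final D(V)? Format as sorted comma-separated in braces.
Answer: {1,2,4,5}

Derivation:
Constraint 1 (Y < Z) on D(Y)={1,3,4,5} D(Z)={1,2,3,4,6}: Z {1,2,3,4,6}->{2,3,4,6}
Constraint 2 (V < W) on D(V)={1,2,4,5,6} D(W)={2,3,4,5,6}: V {1,2,4,5,6}->{1,2,4,5}
Constraint 3 (V < Z) on D(V)={1,2,4,5} D(Z)={2,3,4,6}: no change
So after all 3 constraints: D(V) = {1,2,4,5}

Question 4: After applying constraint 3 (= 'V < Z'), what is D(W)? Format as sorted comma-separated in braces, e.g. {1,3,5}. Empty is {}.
Answer: {2,3,4,5,6}

Derivation:
Constraint 1 (Y < Z) on D(Y)={1,3,4,5} D(Z)={1,2,3,4,6}: Z {1,2,3,4,6}->{2,3,4,6}
Constraint 2 (V < W) on D(V)={1,2,4,5,6} D(W)={2,3,4,5,6}: V {1,2,4,5,6}->{1,2,4,5}
Constraint 3 (V < Z) on D(V)={1,2,4,5} D(Z)={2,3,4,6}: no change
So after constraint 3: D(W) = {2,3,4,5,6}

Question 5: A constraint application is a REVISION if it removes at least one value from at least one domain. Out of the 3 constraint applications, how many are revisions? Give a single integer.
Constraint 1 (Y < Z) on D(Y)={1,3,4,5} D(Z)={1,2,3,4,6}: Z {1,2,3,4,6}->{2,3,4,6} => REVISION
Constraint 2 (V < W) on D(V)={1,2,4,5,6} D(W)={2,3,4,5,6}: V {1,2,4,5,6}->{1,2,4,5} => REVISION
Constraint 3 (V < Z) on D(V)={1,2,4,5} D(Z)={2,3,4,6}: no change => not a revision
Total revisions = 2

Answer: 2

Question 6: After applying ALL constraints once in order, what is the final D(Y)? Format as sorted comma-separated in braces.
Answer: {1,3,4,5}

Derivation:
Constraint 1 (Y < Z) on D(Y)={1,3,4,5} D(Z)={1,2,3,4,6}: Z {1,2,3,4,6}->{2,3,4,6}
Constraint 2 (V < W) on D(V)={1,2,4,5,6} D(W)={2,3,4,5,6}: V {1,2,4,5,6}->{1,2,4,5}
Constraint 3 (V < Z) on D(V)={1,2,4,5} D(Z)={2,3,4,6}: no change
So after all 3 constraints: D(Y) = {1,3,4,5}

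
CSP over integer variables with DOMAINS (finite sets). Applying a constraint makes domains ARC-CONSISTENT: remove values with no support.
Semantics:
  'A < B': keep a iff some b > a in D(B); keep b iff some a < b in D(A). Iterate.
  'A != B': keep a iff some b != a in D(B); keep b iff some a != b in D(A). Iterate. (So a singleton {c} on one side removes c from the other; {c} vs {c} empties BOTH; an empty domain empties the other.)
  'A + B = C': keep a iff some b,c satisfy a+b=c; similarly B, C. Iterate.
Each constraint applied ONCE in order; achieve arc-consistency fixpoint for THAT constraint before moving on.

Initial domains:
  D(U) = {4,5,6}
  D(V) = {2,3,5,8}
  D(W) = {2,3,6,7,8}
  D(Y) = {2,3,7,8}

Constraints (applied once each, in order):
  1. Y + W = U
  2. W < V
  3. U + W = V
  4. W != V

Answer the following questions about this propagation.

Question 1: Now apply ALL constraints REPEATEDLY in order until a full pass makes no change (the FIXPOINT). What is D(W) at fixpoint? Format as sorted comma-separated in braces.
Answer: {2,3}

Derivation:
pass 0 (initial): D(W)={2,3,6,7,8}
pass 1: U {4,5,6}->{5,6}; V {2,3,5,8}->{8}; W {2,3,6,7,8}->{2,3}; Y {2,3,7,8}->{2,3}
pass 2: no change
Fixpoint after 2 passes: D(W) = {2,3}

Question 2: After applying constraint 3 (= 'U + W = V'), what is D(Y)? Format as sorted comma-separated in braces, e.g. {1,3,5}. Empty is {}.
Constraint 1 (Y + W = U) on D(Y)={2,3,7,8} D(W)={2,3,6,7,8} D(U)={4,5,6}: Y {2,3,7,8}->{2,3}; W {2,3,6,7,8}->{2,3}
Constraint 2 (W < V) on D(W)={2,3} D(V)={2,3,5,8}: V {2,3,5,8}->{3,5,8}
Constraint 3 (U + W = V) on D(U)={4,5,6} D(W)={2,3} D(V)={3,5,8}: U {4,5,6}->{5,6}; V {3,5,8}->{8}
So after constraint 3: D(Y) = {2,3}

Answer: {2,3}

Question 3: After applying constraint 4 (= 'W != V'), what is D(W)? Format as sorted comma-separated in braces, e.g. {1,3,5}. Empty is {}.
Constraint 1 (Y + W = U) on D(Y)={2,3,7,8} D(W)={2,3,6,7,8} D(U)={4,5,6}: Y {2,3,7,8}->{2,3}; W {2,3,6,7,8}->{2,3}
Constraint 2 (W < V) on D(W)={2,3} D(V)={2,3,5,8}: V {2,3,5,8}->{3,5,8}
Constraint 3 (U + W = V) on D(U)={4,5,6} D(W)={2,3} D(V)={3,5,8}: U {4,5,6}->{5,6}; V {3,5,8}->{8}
Constraint 4 (W != V) on D(W)={2,3} D(V)={8}: no change
So after constraint 4: D(W) = {2,3}

Answer: {2,3}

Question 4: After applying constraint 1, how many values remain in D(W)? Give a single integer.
Answer: 2

Derivation:
Constraint 1 (Y + W = U) on D(Y)={2,3,7,8} D(W)={2,3,6,7,8} D(U)={4,5,6}: Y {2,3,7,8}->{2,3}; W {2,3,6,7,8}->{2,3}
So after constraint 1: D(W)={2,3}, size = 2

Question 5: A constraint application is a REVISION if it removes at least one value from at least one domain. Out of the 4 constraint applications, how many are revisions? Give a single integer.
Answer: 3

Derivation:
Constraint 1 (Y + W = U) on D(Y)={2,3,7,8} D(W)={2,3,6,7,8} D(U)={4,5,6}: Y {2,3,7,8}->{2,3}; W {2,3,6,7,8}->{2,3} => REVISION
Constraint 2 (W < V) on D(W)={2,3} D(V)={2,3,5,8}: V {2,3,5,8}->{3,5,8} => REVISION
Constraint 3 (U + W = V) on D(U)={4,5,6} D(W)={2,3} D(V)={3,5,8}: U {4,5,6}->{5,6}; V {3,5,8}->{8} => REVISION
Constraint 4 (W != V) on D(W)={2,3} D(V)={8}: no change => not a revision
Total revisions = 3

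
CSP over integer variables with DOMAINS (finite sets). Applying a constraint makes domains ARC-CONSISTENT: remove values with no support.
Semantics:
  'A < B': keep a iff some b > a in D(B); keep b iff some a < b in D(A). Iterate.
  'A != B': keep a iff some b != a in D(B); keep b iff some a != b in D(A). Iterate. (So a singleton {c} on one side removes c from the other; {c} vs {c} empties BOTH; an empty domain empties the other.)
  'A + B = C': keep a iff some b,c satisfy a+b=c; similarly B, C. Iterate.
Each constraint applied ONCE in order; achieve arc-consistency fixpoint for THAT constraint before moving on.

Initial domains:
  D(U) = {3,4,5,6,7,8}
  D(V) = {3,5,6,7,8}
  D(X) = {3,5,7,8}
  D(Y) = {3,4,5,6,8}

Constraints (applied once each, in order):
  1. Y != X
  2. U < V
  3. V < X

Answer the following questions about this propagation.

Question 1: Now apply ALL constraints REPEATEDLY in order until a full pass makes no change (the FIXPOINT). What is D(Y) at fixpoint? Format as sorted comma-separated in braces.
Answer: {3,4,5,6,8}

Derivation:
pass 0 (initial): D(Y)={3,4,5,6,8}
pass 1: U {3,4,5,6,7,8}->{3,4,5,6,7}; V {3,5,6,7,8}->{5,6,7}; X {3,5,7,8}->{7,8}
pass 2: U {3,4,5,6,7}->{3,4,5,6}
pass 3: no change
Fixpoint after 3 passes: D(Y) = {3,4,5,6,8}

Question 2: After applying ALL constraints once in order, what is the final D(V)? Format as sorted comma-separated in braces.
Constraint 1 (Y != X) on D(Y)={3,4,5,6,8} D(X)={3,5,7,8}: no change
Constraint 2 (U < V) on D(U)={3,4,5,6,7,8} D(V)={3,5,6,7,8}: U {3,4,5,6,7,8}->{3,4,5,6,7}; V {3,5,6,7,8}->{5,6,7,8}
Constraint 3 (V < X) on D(V)={5,6,7,8} D(X)={3,5,7,8}: V {5,6,7,8}->{5,6,7}; X {3,5,7,8}->{7,8}
So after all 3 constraints: D(V) = {5,6,7}

Answer: {5,6,7}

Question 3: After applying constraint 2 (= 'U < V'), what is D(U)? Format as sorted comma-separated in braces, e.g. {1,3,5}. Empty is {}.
Constraint 1 (Y != X) on D(Y)={3,4,5,6,8} D(X)={3,5,7,8}: no change
Constraint 2 (U < V) on D(U)={3,4,5,6,7,8} D(V)={3,5,6,7,8}: U {3,4,5,6,7,8}->{3,4,5,6,7}; V {3,5,6,7,8}->{5,6,7,8}
So after constraint 2: D(U) = {3,4,5,6,7}

Answer: {3,4,5,6,7}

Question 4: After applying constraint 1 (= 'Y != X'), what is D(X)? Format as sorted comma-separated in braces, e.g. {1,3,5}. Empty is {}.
Answer: {3,5,7,8}

Derivation:
Constraint 1 (Y != X) on D(Y)={3,4,5,6,8} D(X)={3,5,7,8}: no change
So after constraint 1: D(X) = {3,5,7,8}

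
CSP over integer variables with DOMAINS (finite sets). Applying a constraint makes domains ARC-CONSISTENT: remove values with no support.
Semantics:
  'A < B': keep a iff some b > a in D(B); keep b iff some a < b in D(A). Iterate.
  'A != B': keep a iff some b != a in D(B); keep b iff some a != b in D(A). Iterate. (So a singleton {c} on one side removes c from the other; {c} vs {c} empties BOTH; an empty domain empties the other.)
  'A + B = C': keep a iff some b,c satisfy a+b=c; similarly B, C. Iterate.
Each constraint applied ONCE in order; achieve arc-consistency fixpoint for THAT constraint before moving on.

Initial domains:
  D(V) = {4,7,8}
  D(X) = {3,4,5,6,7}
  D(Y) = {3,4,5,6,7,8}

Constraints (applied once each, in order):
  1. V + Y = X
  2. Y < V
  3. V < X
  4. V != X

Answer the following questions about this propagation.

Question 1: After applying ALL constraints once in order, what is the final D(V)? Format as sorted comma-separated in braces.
Answer: {4}

Derivation:
Constraint 1 (V + Y = X) on D(V)={4,7,8} D(Y)={3,4,5,6,7,8} D(X)={3,4,5,6,7}: V {4,7,8}->{4}; Y {3,4,5,6,7,8}->{3}; X {3,4,5,6,7}->{7}
Constraint 2 (Y < V) on D(Y)={3} D(V)={4}: no change
Constraint 3 (V < X) on D(V)={4} D(X)={7}: no change
Constraint 4 (V != X) on D(V)={4} D(X)={7}: no change
So after all 4 constraints: D(V) = {4}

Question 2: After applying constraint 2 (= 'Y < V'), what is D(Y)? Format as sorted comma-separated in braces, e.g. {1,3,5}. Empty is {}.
Constraint 1 (V + Y = X) on D(V)={4,7,8} D(Y)={3,4,5,6,7,8} D(X)={3,4,5,6,7}: V {4,7,8}->{4}; Y {3,4,5,6,7,8}->{3}; X {3,4,5,6,7}->{7}
Constraint 2 (Y < V) on D(Y)={3} D(V)={4}: no change
So after constraint 2: D(Y) = {3}

Answer: {3}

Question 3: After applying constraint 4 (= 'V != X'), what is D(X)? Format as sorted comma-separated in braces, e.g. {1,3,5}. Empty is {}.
Answer: {7}

Derivation:
Constraint 1 (V + Y = X) on D(V)={4,7,8} D(Y)={3,4,5,6,7,8} D(X)={3,4,5,6,7}: V {4,7,8}->{4}; Y {3,4,5,6,7,8}->{3}; X {3,4,5,6,7}->{7}
Constraint 2 (Y < V) on D(Y)={3} D(V)={4}: no change
Constraint 3 (V < X) on D(V)={4} D(X)={7}: no change
Constraint 4 (V != X) on D(V)={4} D(X)={7}: no change
So after constraint 4: D(X) = {7}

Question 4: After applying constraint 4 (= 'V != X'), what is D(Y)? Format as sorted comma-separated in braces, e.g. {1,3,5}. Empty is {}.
Constraint 1 (V + Y = X) on D(V)={4,7,8} D(Y)={3,4,5,6,7,8} D(X)={3,4,5,6,7}: V {4,7,8}->{4}; Y {3,4,5,6,7,8}->{3}; X {3,4,5,6,7}->{7}
Constraint 2 (Y < V) on D(Y)={3} D(V)={4}: no change
Constraint 3 (V < X) on D(V)={4} D(X)={7}: no change
Constraint 4 (V != X) on D(V)={4} D(X)={7}: no change
So after constraint 4: D(Y) = {3}

Answer: {3}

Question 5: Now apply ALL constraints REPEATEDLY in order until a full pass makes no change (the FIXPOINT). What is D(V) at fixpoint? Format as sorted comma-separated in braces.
pass 0 (initial): D(V)={4,7,8}
pass 1: V {4,7,8}->{4}; X {3,4,5,6,7}->{7}; Y {3,4,5,6,7,8}->{3}
pass 2: no change
Fixpoint after 2 passes: D(V) = {4}

Answer: {4}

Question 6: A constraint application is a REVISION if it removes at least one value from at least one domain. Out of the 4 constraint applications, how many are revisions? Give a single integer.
Constraint 1 (V + Y = X) on D(V)={4,7,8} D(Y)={3,4,5,6,7,8} D(X)={3,4,5,6,7}: V {4,7,8}->{4}; Y {3,4,5,6,7,8}->{3}; X {3,4,5,6,7}->{7} => REVISION
Constraint 2 (Y < V) on D(Y)={3} D(V)={4}: no change => not a revision
Constraint 3 (V < X) on D(V)={4} D(X)={7}: no change => not a revision
Constraint 4 (V != X) on D(V)={4} D(X)={7}: no change => not a revision
Total revisions = 1

Answer: 1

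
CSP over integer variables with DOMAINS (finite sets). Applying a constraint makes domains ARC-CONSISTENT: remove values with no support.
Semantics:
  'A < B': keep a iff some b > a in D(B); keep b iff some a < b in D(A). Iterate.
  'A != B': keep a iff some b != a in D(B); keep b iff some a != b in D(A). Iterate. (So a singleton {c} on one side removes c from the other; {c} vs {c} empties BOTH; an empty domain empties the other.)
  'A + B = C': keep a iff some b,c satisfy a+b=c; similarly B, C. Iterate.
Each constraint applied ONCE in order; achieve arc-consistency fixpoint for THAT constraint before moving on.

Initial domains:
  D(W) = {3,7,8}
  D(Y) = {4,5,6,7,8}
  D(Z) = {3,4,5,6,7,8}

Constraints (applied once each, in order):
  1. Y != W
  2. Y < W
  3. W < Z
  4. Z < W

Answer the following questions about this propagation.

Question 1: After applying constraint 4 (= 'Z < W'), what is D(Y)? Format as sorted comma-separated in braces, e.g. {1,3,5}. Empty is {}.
Constraint 1 (Y != W) on D(Y)={4,5,6,7,8} D(W)={3,7,8}: no change
Constraint 2 (Y < W) on D(Y)={4,5,6,7,8} D(W)={3,7,8}: Y {4,5,6,7,8}->{4,5,6,7}; W {3,7,8}->{7,8}
Constraint 3 (W < Z) on D(W)={7,8} D(Z)={3,4,5,6,7,8}: W {7,8}->{7}; Z {3,4,5,6,7,8}->{8}
Constraint 4 (Z < W) on D(Z)={8} D(W)={7}: Z {8}->{}; W {7}->{}
So after constraint 4: D(Y) = {4,5,6,7}

Answer: {4,5,6,7}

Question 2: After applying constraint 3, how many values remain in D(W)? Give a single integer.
Constraint 1 (Y != W) on D(Y)={4,5,6,7,8} D(W)={3,7,8}: no change
Constraint 2 (Y < W) on D(Y)={4,5,6,7,8} D(W)={3,7,8}: Y {4,5,6,7,8}->{4,5,6,7}; W {3,7,8}->{7,8}
Constraint 3 (W < Z) on D(W)={7,8} D(Z)={3,4,5,6,7,8}: W {7,8}->{7}; Z {3,4,5,6,7,8}->{8}
So after constraint 3: D(W)={7}, size = 1

Answer: 1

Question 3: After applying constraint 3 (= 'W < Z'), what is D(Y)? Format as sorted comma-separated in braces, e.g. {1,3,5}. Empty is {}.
Answer: {4,5,6,7}

Derivation:
Constraint 1 (Y != W) on D(Y)={4,5,6,7,8} D(W)={3,7,8}: no change
Constraint 2 (Y < W) on D(Y)={4,5,6,7,8} D(W)={3,7,8}: Y {4,5,6,7,8}->{4,5,6,7}; W {3,7,8}->{7,8}
Constraint 3 (W < Z) on D(W)={7,8} D(Z)={3,4,5,6,7,8}: W {7,8}->{7}; Z {3,4,5,6,7,8}->{8}
So after constraint 3: D(Y) = {4,5,6,7}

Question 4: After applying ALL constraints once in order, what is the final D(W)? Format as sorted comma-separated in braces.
Answer: {}

Derivation:
Constraint 1 (Y != W) on D(Y)={4,5,6,7,8} D(W)={3,7,8}: no change
Constraint 2 (Y < W) on D(Y)={4,5,6,7,8} D(W)={3,7,8}: Y {4,5,6,7,8}->{4,5,6,7}; W {3,7,8}->{7,8}
Constraint 3 (W < Z) on D(W)={7,8} D(Z)={3,4,5,6,7,8}: W {7,8}->{7}; Z {3,4,5,6,7,8}->{8}
Constraint 4 (Z < W) on D(Z)={8} D(W)={7}: Z {8}->{}; W {7}->{}
So after all 4 constraints: D(W) = {}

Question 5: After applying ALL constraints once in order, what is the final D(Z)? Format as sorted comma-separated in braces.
Constraint 1 (Y != W) on D(Y)={4,5,6,7,8} D(W)={3,7,8}: no change
Constraint 2 (Y < W) on D(Y)={4,5,6,7,8} D(W)={3,7,8}: Y {4,5,6,7,8}->{4,5,6,7}; W {3,7,8}->{7,8}
Constraint 3 (W < Z) on D(W)={7,8} D(Z)={3,4,5,6,7,8}: W {7,8}->{7}; Z {3,4,5,6,7,8}->{8}
Constraint 4 (Z < W) on D(Z)={8} D(W)={7}: Z {8}->{}; W {7}->{}
So after all 4 constraints: D(Z) = {}

Answer: {}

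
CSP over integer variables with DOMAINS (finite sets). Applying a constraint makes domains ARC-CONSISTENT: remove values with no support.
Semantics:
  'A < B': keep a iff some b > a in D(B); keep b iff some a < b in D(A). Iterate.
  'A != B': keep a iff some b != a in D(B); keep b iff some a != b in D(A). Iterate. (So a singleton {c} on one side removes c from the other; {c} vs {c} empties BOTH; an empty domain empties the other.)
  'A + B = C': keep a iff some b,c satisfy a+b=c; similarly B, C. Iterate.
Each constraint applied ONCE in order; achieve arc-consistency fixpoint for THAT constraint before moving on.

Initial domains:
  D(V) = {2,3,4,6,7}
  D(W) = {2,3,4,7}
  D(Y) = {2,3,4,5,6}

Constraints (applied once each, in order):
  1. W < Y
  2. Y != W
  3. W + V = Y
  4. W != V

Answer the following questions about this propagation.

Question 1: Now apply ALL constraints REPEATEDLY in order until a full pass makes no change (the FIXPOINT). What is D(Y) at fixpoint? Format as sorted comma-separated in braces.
Answer: {4,5,6}

Derivation:
pass 0 (initial): D(Y)={2,3,4,5,6}
pass 1: V {2,3,4,6,7}->{2,3,4}; W {2,3,4,7}->{2,3,4}; Y {2,3,4,5,6}->{4,5,6}
pass 2: no change
Fixpoint after 2 passes: D(Y) = {4,5,6}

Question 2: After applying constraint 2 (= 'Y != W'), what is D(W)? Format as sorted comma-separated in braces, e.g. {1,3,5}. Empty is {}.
Answer: {2,3,4}

Derivation:
Constraint 1 (W < Y) on D(W)={2,3,4,7} D(Y)={2,3,4,5,6}: W {2,3,4,7}->{2,3,4}; Y {2,3,4,5,6}->{3,4,5,6}
Constraint 2 (Y != W) on D(Y)={3,4,5,6} D(W)={2,3,4}: no change
So after constraint 2: D(W) = {2,3,4}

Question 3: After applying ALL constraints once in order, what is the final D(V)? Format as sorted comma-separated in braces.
Answer: {2,3,4}

Derivation:
Constraint 1 (W < Y) on D(W)={2,3,4,7} D(Y)={2,3,4,5,6}: W {2,3,4,7}->{2,3,4}; Y {2,3,4,5,6}->{3,4,5,6}
Constraint 2 (Y != W) on D(Y)={3,4,5,6} D(W)={2,3,4}: no change
Constraint 3 (W + V = Y) on D(W)={2,3,4} D(V)={2,3,4,6,7} D(Y)={3,4,5,6}: V {2,3,4,6,7}->{2,3,4}; Y {3,4,5,6}->{4,5,6}
Constraint 4 (W != V) on D(W)={2,3,4} D(V)={2,3,4}: no change
So after all 4 constraints: D(V) = {2,3,4}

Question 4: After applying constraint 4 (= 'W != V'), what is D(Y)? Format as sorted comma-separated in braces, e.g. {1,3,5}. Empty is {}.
Constraint 1 (W < Y) on D(W)={2,3,4,7} D(Y)={2,3,4,5,6}: W {2,3,4,7}->{2,3,4}; Y {2,3,4,5,6}->{3,4,5,6}
Constraint 2 (Y != W) on D(Y)={3,4,5,6} D(W)={2,3,4}: no change
Constraint 3 (W + V = Y) on D(W)={2,3,4} D(V)={2,3,4,6,7} D(Y)={3,4,5,6}: V {2,3,4,6,7}->{2,3,4}; Y {3,4,5,6}->{4,5,6}
Constraint 4 (W != V) on D(W)={2,3,4} D(V)={2,3,4}: no change
So after constraint 4: D(Y) = {4,5,6}

Answer: {4,5,6}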